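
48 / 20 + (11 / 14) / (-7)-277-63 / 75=-675103 / 2450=-275.55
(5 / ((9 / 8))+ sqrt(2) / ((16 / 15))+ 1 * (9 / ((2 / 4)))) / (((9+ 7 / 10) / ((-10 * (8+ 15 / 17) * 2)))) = -6100400 / 14841 - 56625 * sqrt(2) / 3298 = -435.33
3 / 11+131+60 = 2104 / 11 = 191.27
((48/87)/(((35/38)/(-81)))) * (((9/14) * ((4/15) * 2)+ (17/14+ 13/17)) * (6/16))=-42.25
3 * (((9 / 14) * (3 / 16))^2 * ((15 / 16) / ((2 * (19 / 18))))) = 295245 / 15253504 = 0.02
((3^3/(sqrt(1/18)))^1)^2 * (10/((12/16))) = 174960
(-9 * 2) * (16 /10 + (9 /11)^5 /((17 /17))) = -28505754 /805255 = -35.40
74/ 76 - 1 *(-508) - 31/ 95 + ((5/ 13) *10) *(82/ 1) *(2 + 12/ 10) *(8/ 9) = 31249631/ 22230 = 1405.74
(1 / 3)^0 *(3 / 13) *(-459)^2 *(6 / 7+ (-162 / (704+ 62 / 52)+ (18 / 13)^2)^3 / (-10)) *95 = 247892095703620778211828486 / 142492054426423895375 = 1739690.66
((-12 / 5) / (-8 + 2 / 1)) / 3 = 0.13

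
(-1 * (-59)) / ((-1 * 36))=-59 / 36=-1.64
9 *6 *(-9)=-486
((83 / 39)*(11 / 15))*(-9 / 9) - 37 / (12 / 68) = -123568 / 585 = -211.23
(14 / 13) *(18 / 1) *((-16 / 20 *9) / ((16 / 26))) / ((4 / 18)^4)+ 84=-3716727 / 40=-92918.18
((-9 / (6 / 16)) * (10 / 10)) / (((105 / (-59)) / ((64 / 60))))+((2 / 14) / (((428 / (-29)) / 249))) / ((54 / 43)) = 16806011 / 1348200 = 12.47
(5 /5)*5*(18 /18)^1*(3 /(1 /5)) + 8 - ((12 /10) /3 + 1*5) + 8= 428 /5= 85.60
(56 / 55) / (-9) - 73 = -73.11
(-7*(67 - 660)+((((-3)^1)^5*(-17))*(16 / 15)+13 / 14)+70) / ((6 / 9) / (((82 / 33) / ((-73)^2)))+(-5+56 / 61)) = 52088327 / 8606500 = 6.05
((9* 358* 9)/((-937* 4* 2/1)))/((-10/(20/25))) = 0.31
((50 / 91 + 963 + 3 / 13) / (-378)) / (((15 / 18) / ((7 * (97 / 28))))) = -74.20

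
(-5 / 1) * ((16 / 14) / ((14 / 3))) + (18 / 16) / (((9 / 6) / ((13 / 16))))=-1929 / 3136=-0.62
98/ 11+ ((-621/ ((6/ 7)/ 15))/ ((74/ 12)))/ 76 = -14.28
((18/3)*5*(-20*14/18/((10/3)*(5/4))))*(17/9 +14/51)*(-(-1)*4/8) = -18536/153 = -121.15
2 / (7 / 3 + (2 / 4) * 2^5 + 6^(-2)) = 72 / 661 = 0.11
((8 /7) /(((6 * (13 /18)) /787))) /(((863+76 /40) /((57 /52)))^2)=14205350 /42608488377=0.00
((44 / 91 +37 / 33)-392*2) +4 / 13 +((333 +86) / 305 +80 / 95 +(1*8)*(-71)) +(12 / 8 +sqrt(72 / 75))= -46860157469 / 34804770 +2*sqrt(6) / 5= -1345.39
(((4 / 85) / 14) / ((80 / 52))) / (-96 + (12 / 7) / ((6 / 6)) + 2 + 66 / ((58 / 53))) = -377 / 5517350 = -0.00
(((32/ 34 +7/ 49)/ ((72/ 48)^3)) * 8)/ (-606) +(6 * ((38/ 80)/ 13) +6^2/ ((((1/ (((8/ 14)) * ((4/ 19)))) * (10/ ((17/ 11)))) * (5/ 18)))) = 231403107149/ 88170182100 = 2.62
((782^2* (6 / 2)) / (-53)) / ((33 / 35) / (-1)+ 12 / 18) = 192630060 / 1537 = 125328.60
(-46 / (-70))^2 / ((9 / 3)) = 529 / 3675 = 0.14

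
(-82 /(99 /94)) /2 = -3854 /99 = -38.93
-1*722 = -722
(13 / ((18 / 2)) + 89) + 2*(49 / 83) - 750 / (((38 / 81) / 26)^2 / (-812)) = 504422741415284 / 269667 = 1870539374.17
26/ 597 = 0.04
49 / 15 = 3.27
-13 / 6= -2.17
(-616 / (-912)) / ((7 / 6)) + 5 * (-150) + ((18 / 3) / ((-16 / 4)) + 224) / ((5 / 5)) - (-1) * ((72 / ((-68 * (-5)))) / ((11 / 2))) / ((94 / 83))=-879853963 / 1669910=-526.89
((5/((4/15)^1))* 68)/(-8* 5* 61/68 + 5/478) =-690710/19433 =-35.54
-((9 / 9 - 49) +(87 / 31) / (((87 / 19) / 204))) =-2388 / 31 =-77.03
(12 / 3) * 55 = 220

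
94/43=2.19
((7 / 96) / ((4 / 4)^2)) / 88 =7 / 8448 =0.00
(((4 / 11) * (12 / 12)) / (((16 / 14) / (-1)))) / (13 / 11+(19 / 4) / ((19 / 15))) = -2 / 31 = -0.06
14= 14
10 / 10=1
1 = 1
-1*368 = -368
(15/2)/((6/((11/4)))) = 3.44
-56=-56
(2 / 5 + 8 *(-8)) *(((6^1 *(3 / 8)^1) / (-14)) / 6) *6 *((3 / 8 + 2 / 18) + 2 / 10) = 39273 / 5600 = 7.01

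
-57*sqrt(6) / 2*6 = -171*sqrt(6) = -418.86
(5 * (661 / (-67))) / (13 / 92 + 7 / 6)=-912180 / 24187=-37.71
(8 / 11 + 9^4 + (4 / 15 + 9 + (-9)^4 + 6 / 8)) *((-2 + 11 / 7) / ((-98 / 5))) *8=8667611 / 3773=2297.27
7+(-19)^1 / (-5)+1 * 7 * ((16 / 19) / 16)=1061 / 95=11.17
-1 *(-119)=119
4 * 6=24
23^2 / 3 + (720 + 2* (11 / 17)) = 45779 / 51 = 897.63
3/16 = 0.19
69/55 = 1.25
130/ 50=13/ 5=2.60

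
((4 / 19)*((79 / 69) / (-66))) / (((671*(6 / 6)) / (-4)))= 632 / 29029473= 0.00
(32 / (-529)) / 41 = -32 / 21689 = -0.00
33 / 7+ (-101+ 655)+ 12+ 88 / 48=24047 / 42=572.55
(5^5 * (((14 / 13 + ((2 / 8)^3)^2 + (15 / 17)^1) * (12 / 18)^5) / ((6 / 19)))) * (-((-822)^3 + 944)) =2437300360508628125 / 1718496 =1418275259592.47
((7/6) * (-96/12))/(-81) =0.12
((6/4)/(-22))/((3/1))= -1/44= -0.02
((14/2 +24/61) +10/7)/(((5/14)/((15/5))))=22602/305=74.10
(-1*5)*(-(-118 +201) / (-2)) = -415 / 2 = -207.50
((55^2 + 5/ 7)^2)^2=201235141337760000/ 2401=83813053451795.09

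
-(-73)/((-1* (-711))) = 73/711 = 0.10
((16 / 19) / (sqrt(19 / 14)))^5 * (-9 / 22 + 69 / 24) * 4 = 22299017216 * sqrt(266) / 186819193451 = 1.95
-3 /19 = -0.16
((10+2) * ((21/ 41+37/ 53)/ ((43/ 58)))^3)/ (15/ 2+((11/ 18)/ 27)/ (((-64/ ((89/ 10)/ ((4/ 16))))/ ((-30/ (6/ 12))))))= 55199796129059328000/ 8728261176782889781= 6.32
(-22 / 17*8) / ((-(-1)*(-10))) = 88 / 85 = 1.04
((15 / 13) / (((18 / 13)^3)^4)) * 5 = 0.12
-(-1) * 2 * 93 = 186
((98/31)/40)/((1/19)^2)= 17689/620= 28.53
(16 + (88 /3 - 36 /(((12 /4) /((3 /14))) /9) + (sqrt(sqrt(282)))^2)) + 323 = sqrt(282) + 7249 /21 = 361.98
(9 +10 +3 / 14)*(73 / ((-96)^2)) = 19637 / 129024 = 0.15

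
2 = 2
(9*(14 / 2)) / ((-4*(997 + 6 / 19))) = -171 / 10828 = -0.02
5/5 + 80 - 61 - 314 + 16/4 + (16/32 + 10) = -559/2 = -279.50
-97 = -97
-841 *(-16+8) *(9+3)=80736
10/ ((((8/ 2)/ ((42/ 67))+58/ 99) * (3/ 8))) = 4620/ 1207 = 3.83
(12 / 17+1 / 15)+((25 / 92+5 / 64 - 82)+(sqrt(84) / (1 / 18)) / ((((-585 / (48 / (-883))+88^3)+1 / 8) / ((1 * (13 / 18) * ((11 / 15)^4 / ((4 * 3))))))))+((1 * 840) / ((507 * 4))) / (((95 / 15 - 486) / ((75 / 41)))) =-302702503263341 / 3742651124160+1522664 * sqrt(21) / 1682127860625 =-80.88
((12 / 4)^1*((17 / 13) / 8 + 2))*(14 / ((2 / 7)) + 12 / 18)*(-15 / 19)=-502875 / 1976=-254.49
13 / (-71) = -13 / 71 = -0.18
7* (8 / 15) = 56 / 15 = 3.73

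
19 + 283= 302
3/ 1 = 3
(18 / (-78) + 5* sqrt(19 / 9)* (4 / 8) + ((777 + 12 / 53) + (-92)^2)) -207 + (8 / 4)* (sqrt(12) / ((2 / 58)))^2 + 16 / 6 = 5* sqrt(19) / 6 + 60399109 / 2067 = 29224.29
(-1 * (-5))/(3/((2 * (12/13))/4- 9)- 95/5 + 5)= -185/531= -0.35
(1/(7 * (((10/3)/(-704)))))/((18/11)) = -1936/105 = -18.44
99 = 99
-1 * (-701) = 701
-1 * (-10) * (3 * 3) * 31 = 2790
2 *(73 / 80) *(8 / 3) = 73 / 15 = 4.87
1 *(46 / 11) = 46 / 11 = 4.18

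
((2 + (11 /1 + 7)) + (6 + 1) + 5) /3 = 32 /3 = 10.67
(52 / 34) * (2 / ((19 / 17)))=52 / 19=2.74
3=3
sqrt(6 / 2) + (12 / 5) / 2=6 / 5 + sqrt(3)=2.93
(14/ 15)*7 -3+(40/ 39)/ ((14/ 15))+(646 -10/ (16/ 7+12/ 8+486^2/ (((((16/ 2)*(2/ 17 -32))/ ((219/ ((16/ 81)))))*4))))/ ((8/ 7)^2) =543615799113526159/ 1088917211010720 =499.23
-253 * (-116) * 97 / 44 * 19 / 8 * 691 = 849433171 / 8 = 106179146.38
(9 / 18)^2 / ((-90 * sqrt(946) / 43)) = -sqrt(946) / 7920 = -0.00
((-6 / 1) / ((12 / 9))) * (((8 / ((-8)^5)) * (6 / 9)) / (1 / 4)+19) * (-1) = 87549 / 1024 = 85.50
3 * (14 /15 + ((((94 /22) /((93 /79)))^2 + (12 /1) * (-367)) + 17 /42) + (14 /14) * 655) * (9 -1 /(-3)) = -547155069514 /5232645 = -104565.68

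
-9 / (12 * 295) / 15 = -0.00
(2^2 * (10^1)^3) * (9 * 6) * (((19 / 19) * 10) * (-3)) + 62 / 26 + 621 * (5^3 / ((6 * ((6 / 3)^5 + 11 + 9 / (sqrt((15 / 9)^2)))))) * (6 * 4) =-10182944999 / 1573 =-6473582.33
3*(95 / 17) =285 / 17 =16.76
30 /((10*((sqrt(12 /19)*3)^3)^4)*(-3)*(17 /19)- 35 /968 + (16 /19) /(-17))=-147095533369840 /4439313076089062091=-0.00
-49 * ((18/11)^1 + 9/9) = -1421/11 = -129.18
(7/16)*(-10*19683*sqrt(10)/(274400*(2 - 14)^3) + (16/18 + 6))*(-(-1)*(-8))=-217/9 - 729*sqrt(10)/501760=-24.12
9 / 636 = 3 / 212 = 0.01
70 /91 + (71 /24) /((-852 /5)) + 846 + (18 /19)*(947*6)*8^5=12547626834733 /71136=176389266.12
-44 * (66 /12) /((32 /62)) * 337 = -1264087 /8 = -158010.88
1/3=0.33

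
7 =7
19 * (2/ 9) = 38/ 9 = 4.22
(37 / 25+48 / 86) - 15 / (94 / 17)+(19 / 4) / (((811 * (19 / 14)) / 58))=-34773531 / 81951550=-0.42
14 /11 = 1.27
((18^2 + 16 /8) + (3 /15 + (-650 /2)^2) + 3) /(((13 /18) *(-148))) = -4767939 /4810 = -991.26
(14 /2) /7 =1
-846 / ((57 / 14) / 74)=-292152 / 19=-15376.42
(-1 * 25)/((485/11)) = -55/97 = -0.57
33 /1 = 33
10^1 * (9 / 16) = 45 / 8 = 5.62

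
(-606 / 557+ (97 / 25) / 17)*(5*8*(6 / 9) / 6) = -1628168 / 426105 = -3.82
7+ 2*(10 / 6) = 31 / 3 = 10.33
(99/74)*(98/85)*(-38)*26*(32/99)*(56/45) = -86754304/141525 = -613.00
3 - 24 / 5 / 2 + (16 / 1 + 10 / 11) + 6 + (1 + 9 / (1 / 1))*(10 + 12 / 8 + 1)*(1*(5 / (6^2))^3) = 61185583 / 2566080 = 23.84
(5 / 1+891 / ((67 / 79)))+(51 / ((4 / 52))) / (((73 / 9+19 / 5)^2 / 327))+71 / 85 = 63114753661 / 24420160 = 2584.53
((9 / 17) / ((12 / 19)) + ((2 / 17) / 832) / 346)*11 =22561979 / 2446912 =9.22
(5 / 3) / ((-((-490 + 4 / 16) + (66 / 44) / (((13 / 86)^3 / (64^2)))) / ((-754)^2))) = -0.53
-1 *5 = -5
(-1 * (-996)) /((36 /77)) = 6391 /3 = 2130.33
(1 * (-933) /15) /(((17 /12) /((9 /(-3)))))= 11196 /85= 131.72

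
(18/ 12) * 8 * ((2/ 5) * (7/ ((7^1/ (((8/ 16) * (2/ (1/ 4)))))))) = 96/ 5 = 19.20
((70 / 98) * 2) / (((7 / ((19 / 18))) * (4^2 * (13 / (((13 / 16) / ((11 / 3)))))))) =95 / 413952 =0.00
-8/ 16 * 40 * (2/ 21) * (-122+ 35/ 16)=3195/ 14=228.21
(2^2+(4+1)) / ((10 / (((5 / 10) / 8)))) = 9 / 160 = 0.06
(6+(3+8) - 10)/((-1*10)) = -7/10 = -0.70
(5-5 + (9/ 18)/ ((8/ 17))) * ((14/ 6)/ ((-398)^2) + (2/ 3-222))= -235.17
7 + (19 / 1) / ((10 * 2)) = 159 / 20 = 7.95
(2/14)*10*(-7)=-10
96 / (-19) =-96 / 19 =-5.05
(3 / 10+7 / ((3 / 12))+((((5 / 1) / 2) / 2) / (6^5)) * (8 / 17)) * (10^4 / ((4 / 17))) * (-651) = -782992342.98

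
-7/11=-0.64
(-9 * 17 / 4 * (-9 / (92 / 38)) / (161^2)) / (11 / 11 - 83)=-26163 / 391096048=-0.00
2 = 2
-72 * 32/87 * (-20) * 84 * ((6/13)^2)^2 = 1672151040/828269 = 2018.85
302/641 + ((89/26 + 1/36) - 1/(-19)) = 22654457/5699772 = 3.97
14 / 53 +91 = 4837 / 53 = 91.26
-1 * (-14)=14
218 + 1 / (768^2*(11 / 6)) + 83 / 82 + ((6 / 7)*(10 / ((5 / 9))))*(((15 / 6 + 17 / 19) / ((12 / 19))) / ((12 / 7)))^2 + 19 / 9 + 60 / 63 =347976515549 / 931037184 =373.75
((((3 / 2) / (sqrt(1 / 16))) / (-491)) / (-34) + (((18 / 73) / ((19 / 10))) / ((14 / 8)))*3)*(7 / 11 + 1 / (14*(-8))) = 13959334131 / 99842540336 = 0.14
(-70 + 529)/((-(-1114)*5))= 459/5570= 0.08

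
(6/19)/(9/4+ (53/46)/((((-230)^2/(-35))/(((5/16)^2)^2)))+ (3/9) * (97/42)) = 2411266572288/23058478463141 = 0.10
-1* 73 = -73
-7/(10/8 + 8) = -28/37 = -0.76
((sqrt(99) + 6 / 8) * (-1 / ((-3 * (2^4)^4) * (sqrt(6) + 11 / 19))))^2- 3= -862159708944478761 / 287386569696870400- 13354473 * sqrt(6) / 143693284848435200- 75449 * sqrt(66) / 17961660606054400 + 825607 * sqrt(11) / 35923321212108800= -3.00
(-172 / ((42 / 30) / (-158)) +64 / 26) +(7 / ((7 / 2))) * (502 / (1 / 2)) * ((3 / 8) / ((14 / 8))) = 1805820 / 91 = 19844.18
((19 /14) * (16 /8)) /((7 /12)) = 228 /49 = 4.65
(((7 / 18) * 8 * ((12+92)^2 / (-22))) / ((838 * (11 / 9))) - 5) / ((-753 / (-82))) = -0.71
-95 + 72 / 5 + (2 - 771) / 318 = -131999 / 1590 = -83.02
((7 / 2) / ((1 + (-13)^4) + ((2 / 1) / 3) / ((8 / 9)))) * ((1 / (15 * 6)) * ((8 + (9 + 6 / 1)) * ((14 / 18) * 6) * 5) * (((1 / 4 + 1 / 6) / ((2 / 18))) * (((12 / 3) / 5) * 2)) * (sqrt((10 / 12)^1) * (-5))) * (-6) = 22540 * sqrt(30) / 1028259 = 0.12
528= 528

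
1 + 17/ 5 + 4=42/ 5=8.40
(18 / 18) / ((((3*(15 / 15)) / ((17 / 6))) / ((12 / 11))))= 34 / 33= 1.03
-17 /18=-0.94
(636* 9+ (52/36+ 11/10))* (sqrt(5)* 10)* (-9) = -515389* sqrt(5) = -1152444.84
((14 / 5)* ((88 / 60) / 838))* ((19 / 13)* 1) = 2926 / 408525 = 0.01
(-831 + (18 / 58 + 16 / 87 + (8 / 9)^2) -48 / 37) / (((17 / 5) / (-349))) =7413768610 / 86913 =85301.03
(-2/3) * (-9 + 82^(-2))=60515/10086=6.00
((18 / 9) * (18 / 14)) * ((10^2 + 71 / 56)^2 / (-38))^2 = 9308529910602729 / 49703542784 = 187281.01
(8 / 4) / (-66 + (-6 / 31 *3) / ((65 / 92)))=-2015 / 67323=-0.03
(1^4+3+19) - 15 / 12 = 87 / 4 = 21.75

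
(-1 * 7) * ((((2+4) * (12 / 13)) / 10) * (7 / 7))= -252 / 65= -3.88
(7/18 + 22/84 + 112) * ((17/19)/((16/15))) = 603245/6384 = 94.49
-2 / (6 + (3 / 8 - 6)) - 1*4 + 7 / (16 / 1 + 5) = -9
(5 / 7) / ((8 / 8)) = 5 / 7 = 0.71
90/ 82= 45/ 41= 1.10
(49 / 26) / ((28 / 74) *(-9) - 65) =-0.03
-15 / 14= -1.07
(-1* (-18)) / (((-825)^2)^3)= 2 / 35033310791015625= 0.00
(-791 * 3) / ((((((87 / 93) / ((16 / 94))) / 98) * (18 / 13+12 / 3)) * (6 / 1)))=-8925644 / 6815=-1309.71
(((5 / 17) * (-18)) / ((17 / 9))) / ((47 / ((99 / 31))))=-80190 / 421073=-0.19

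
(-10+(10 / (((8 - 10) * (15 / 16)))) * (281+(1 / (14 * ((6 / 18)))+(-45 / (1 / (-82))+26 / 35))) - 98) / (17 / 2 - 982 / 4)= 89.84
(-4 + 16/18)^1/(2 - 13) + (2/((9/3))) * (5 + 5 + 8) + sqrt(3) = 14.01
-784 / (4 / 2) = -392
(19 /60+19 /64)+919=882829 /960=919.61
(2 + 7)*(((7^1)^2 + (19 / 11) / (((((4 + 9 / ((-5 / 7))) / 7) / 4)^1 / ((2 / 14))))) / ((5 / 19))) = 3898287 / 2365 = 1648.32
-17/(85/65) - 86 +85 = -14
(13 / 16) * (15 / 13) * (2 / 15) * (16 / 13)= 2 / 13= 0.15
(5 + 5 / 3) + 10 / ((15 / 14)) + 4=20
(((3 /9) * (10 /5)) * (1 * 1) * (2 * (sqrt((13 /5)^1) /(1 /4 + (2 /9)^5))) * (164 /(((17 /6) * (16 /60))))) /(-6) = -38736144 * sqrt(65) /1006009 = -310.44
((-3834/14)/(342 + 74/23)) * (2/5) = -44091/138950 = -0.32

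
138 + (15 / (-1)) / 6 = 135.50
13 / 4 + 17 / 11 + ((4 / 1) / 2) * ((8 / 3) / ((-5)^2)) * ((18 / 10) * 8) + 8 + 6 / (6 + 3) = 272813 / 16500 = 16.53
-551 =-551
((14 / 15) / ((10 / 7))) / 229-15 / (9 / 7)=-200326 / 17175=-11.66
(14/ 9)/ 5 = 14/ 45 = 0.31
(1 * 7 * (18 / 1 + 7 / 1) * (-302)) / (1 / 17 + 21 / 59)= -26504275 / 208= -127424.40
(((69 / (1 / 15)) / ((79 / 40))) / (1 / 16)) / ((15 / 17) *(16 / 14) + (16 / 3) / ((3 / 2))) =88678800 / 48269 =1837.18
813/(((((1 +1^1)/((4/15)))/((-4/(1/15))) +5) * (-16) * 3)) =-271/78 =-3.47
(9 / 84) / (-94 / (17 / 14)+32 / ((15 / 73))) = 765 / 559216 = 0.00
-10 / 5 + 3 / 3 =-1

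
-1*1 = -1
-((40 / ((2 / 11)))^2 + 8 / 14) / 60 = -806.68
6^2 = 36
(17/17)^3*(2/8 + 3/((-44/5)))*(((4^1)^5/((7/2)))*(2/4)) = -1024/77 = -13.30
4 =4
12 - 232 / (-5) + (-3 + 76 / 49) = 13953 / 245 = 56.95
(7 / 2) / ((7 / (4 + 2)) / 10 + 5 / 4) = 105 / 41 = 2.56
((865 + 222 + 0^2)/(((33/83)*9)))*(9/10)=90221/330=273.40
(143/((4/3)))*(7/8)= 3003/32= 93.84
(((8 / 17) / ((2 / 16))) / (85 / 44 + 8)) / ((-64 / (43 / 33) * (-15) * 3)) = 172 / 1002915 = 0.00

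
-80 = -80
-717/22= -32.59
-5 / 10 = -1 / 2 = -0.50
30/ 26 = 1.15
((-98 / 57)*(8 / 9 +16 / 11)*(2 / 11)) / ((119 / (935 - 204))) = -279328 / 62073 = -4.50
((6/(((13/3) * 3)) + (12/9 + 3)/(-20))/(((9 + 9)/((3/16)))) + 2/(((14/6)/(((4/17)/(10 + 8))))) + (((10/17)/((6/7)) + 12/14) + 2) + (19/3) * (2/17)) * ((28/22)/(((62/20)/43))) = 1648462147/21703968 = 75.95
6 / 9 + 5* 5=77 / 3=25.67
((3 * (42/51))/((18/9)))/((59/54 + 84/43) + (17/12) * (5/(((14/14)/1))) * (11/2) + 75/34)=195048/6980629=0.03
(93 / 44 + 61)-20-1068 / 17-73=-69347 / 748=-92.71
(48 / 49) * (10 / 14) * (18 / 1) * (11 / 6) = 7920 / 343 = 23.09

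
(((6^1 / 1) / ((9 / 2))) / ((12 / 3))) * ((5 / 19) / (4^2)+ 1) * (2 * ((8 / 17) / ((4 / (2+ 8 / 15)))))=103 / 510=0.20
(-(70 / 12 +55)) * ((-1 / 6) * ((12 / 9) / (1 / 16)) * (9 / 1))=5840 / 3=1946.67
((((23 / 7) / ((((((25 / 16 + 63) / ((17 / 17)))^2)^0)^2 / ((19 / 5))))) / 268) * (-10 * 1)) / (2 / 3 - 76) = 1311 / 211988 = 0.01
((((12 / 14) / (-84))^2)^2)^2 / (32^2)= 1 / 8711813351237484544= 0.00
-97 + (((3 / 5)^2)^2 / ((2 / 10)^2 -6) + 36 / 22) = -3908416 / 40975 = -95.39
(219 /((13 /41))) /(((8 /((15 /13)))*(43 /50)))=3367125 /29068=115.84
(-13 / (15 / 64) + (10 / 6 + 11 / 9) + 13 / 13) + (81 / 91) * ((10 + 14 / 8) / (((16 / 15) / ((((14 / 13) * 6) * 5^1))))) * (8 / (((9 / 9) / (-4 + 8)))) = 76699501 / 7605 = 10085.40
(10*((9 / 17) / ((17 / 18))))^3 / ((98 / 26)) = 46.73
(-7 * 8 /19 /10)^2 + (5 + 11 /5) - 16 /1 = -78636 /9025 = -8.71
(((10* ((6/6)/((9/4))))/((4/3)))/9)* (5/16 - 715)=-264.70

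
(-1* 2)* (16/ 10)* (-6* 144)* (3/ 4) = 10368/ 5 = 2073.60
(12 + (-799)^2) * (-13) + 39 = -8299330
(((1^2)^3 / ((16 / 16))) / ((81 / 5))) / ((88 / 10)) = 25 / 3564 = 0.01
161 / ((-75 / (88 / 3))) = -14168 / 225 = -62.97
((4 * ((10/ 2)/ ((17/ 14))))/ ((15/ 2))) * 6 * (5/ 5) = 224/ 17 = 13.18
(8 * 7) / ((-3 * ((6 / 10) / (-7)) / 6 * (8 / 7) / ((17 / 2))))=29155 / 3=9718.33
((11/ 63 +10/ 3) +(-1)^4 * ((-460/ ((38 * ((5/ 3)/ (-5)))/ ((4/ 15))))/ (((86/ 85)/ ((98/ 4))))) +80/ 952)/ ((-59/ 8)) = -32.28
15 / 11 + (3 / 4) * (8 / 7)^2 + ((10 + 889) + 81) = 982.34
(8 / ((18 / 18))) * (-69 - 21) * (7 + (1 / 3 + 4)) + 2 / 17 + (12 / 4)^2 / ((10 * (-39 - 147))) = -86005211 / 10540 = -8159.89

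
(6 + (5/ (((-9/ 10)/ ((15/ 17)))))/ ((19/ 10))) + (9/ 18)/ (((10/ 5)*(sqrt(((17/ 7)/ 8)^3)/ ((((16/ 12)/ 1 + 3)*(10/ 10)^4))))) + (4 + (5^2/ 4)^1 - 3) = 364*sqrt(238)/ 867 + 41357/ 3876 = 17.15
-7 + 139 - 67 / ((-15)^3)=445567 / 3375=132.02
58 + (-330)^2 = 108958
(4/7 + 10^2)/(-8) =-88/7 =-12.57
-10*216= -2160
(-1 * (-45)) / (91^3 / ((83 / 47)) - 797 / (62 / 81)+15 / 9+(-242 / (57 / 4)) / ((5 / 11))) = 21999150 / 208084577899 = 0.00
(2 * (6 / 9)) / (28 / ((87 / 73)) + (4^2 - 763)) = -116 / 62945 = -0.00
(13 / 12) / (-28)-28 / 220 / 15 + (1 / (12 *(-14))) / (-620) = -270203 / 5728800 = -0.05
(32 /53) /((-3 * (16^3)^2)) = -1 /83361792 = -0.00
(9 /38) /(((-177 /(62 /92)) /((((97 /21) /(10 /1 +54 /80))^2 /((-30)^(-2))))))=-35001480000 /230348441743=-0.15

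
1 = 1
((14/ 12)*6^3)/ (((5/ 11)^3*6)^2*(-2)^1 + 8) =111608343/ 3261872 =34.22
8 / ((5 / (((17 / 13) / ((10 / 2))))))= 136 / 325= 0.42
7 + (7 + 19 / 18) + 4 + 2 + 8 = 523 / 18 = 29.06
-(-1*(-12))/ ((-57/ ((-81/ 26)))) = -162/ 247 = -0.66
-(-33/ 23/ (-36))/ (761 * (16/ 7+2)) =-77/ 6301080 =-0.00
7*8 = 56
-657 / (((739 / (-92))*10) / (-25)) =-204.48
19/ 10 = 1.90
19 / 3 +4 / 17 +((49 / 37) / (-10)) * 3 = 116453 / 18870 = 6.17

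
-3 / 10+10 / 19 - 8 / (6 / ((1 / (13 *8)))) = 791 / 3705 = 0.21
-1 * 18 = -18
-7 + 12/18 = -19/3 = -6.33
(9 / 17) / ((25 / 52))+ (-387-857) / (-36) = 136387 / 3825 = 35.66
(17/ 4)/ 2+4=6.12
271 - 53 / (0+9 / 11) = 1856 / 9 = 206.22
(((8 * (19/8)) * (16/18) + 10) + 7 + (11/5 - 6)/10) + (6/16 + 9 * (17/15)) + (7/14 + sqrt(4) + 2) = 87451/1800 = 48.58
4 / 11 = 0.36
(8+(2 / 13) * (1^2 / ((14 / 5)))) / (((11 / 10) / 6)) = 43.94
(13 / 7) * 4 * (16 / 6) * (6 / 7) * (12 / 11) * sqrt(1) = 9984 / 539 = 18.52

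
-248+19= -229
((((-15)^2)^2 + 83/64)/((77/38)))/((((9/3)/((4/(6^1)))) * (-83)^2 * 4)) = 799501/3968064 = 0.20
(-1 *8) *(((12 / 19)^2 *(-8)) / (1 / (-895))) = -8248320 / 361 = -22848.53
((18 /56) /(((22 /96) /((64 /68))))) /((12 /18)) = 1.98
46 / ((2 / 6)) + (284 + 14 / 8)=1695 / 4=423.75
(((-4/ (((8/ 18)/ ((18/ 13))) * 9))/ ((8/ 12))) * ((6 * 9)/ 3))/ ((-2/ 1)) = 243/ 13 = 18.69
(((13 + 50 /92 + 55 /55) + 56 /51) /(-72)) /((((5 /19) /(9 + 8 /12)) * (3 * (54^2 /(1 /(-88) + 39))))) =-13874240059 /390097534464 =-0.04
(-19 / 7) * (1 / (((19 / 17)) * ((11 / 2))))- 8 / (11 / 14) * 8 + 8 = -5690 / 77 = -73.90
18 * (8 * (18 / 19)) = 2592 / 19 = 136.42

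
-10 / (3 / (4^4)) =-2560 / 3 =-853.33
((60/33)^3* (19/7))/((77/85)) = 12920000/717409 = 18.01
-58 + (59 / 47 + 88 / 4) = -1633 / 47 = -34.74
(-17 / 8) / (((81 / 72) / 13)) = -221 / 9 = -24.56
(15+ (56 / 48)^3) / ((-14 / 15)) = -17915 / 1008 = -17.77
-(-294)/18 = 49/3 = 16.33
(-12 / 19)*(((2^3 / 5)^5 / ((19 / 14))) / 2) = -2752512 / 1128125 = -2.44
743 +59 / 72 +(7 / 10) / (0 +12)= 66949 / 90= 743.88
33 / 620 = 0.05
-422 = -422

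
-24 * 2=-48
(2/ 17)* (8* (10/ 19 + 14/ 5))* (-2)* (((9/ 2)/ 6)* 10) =-15168/ 323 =-46.96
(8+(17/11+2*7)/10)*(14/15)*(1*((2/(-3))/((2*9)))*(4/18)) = -14714/200475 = -0.07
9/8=1.12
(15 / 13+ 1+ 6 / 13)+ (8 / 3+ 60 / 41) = 10786 / 1599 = 6.75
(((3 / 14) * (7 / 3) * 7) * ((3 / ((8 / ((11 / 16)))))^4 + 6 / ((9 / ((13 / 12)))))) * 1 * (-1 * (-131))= 1609796941501 / 4831838208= 333.16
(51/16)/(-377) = -51/6032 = -0.01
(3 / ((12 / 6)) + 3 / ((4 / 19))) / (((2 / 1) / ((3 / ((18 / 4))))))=5.25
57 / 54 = 19 / 18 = 1.06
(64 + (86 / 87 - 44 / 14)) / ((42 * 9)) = 18832 / 115101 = 0.16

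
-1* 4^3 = -64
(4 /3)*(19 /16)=19 /12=1.58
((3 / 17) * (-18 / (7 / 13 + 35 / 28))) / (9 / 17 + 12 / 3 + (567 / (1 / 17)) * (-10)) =936 / 50795143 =0.00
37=37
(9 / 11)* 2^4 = 144 / 11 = 13.09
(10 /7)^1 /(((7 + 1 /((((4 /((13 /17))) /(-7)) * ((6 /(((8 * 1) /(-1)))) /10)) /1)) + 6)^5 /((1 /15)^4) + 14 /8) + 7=1179722063568070308193 /168531723366842846479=7.00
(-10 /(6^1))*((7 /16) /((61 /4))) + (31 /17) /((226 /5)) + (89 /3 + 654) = 320447473 /468724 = 683.66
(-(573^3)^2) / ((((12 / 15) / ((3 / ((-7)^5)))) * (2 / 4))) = 530907659291329335 / 33614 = 15794242258919.78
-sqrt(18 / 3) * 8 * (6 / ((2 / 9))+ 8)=-280 * sqrt(6)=-685.86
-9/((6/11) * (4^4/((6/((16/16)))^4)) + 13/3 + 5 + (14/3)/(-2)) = -2673/2111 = -1.27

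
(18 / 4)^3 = 729 / 8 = 91.12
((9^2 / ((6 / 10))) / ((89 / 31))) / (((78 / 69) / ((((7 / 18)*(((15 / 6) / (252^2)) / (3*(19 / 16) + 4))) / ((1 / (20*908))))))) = 1.53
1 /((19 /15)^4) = 50625 /130321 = 0.39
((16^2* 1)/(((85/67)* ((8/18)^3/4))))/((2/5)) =390744/17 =22984.94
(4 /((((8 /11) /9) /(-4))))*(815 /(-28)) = 80685 /14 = 5763.21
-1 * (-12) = 12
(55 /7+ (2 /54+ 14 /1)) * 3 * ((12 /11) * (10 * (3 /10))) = 16552 /77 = 214.96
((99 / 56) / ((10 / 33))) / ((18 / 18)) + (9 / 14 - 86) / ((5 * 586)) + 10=2593251 / 164080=15.80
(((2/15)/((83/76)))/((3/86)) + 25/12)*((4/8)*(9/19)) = 1.32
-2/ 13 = -0.15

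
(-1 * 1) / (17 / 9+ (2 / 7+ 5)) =-63 / 452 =-0.14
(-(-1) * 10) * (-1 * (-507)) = 5070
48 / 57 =16 / 19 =0.84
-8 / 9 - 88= -800 / 9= -88.89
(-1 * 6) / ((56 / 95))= -285 / 28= -10.18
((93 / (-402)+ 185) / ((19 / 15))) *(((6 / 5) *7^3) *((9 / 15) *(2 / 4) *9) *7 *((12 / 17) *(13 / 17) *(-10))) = -2253492576972 / 367897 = -6125335.56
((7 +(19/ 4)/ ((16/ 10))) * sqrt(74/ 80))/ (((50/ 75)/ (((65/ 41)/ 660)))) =377 * sqrt(370)/ 209920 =0.03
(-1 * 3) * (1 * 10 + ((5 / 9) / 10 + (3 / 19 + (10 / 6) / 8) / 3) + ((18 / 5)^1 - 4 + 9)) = -42813 / 760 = -56.33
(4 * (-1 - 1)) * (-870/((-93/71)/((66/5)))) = -2174304/31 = -70138.84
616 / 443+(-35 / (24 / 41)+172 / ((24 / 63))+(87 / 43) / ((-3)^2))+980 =209283539 / 152392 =1373.32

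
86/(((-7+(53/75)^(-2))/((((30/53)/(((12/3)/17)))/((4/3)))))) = -1743435/56152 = -31.05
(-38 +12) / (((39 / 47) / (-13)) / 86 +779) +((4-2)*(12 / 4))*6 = 113248648 / 3148715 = 35.97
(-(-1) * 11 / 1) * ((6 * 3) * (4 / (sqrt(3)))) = 264 * sqrt(3) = 457.26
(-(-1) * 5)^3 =125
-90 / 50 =-9 / 5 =-1.80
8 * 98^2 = 76832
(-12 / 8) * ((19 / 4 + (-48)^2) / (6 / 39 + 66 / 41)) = -1963.67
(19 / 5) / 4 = 0.95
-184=-184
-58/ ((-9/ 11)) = 638/ 9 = 70.89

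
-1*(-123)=123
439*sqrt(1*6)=439*sqrt(6)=1075.33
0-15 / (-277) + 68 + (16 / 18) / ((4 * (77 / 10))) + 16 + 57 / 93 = 504007688 / 5950791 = 84.70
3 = 3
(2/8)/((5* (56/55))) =11/224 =0.05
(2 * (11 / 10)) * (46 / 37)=2.74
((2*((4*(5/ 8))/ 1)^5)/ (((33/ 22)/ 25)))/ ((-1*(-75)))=3125/ 72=43.40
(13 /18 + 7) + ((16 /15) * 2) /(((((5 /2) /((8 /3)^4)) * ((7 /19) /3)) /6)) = 19995919 /9450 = 2115.97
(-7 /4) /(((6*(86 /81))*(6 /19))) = -1197 /1376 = -0.87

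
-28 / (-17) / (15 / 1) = 0.11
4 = 4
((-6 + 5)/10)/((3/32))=-16/15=-1.07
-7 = -7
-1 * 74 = -74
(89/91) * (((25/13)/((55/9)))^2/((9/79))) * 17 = 26893575/1860859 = 14.45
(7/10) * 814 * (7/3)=19943/15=1329.53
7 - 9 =-2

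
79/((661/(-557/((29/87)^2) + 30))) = -393657/661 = -595.55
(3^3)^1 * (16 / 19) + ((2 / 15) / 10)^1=22.75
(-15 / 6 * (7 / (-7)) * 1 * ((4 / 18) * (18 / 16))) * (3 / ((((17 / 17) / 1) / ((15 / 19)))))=225 / 152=1.48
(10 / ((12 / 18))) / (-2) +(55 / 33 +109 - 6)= 583 / 6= 97.17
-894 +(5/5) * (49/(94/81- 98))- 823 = -13472117/7844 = -1717.51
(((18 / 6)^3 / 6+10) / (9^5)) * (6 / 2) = 0.00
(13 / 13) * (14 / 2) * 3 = 21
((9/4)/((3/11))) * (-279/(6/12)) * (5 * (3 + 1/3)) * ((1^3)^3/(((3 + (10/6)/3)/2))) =-690525/16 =-43157.81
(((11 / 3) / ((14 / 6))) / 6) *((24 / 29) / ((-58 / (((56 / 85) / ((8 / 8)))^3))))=-551936 / 516479125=-0.00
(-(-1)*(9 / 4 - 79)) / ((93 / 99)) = -10131 / 124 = -81.70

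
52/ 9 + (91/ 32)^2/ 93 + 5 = 3104011/ 285696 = 10.86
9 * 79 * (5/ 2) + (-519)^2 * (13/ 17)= 7063821/ 34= 207759.44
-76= -76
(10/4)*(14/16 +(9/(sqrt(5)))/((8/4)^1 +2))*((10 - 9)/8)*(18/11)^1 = 315/704 +81*sqrt(5)/352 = 0.96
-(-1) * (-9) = -9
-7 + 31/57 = -368/57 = -6.46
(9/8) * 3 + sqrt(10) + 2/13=sqrt(10) + 367/104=6.69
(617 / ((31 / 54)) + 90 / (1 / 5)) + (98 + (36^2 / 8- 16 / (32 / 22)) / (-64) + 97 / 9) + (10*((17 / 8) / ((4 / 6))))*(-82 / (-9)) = 34312255 / 17856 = 1921.61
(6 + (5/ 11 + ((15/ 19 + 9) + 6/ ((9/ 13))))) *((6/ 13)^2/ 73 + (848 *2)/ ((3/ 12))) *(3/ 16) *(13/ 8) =51490.41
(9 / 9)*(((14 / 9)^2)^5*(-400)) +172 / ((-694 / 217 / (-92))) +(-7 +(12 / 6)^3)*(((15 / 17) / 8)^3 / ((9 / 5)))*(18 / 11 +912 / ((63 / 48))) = -3308366946164414071301201 / 117174207209445695232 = -28234.60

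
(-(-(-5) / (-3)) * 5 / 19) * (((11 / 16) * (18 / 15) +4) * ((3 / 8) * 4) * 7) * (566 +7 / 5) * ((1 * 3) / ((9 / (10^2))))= 95819675 / 228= 420261.73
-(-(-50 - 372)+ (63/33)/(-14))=-9281/22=-421.86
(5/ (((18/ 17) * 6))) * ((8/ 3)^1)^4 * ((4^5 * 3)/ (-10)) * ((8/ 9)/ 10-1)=365428736/ 32805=11139.42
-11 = -11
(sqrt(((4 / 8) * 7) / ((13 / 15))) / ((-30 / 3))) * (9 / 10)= -9 * sqrt(2730) / 2600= -0.18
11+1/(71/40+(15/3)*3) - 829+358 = -308620/671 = -459.94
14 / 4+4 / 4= 9 / 2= 4.50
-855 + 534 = -321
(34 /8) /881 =17 /3524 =0.00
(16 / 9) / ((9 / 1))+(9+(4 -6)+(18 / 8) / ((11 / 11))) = 3061 / 324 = 9.45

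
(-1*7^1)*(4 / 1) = -28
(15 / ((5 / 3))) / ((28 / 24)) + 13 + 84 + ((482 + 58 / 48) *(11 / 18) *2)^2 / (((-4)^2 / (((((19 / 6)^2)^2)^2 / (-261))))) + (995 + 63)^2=629758146445084909433 / 2290741244854272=274914.57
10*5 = 50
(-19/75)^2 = 361/5625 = 0.06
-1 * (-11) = 11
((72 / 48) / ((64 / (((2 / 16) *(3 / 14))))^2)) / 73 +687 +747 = 10757169217563 / 7501512704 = 1434.00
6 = 6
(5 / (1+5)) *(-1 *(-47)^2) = -11045 / 6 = -1840.83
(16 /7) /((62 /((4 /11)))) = 32 /2387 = 0.01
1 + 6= 7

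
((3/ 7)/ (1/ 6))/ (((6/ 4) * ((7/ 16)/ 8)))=1536/ 49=31.35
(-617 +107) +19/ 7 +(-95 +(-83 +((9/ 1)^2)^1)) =-4230/ 7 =-604.29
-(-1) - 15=-14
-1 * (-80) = 80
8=8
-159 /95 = -1.67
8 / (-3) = -8 / 3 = -2.67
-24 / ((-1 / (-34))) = -816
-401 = -401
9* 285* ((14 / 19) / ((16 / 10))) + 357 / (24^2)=226919 / 192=1181.87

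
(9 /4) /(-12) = -3 /16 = -0.19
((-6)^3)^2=46656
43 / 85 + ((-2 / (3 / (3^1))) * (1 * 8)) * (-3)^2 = -12197 / 85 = -143.49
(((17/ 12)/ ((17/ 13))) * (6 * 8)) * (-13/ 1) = -676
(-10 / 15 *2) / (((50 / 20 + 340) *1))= -8 / 2055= -0.00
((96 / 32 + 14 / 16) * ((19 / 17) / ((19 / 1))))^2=961 / 18496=0.05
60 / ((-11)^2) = 0.50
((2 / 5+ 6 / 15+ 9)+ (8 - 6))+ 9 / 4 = 281 / 20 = 14.05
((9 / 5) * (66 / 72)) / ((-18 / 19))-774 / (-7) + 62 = 143497 / 840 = 170.83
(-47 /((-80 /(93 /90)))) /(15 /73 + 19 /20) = 106361 /202440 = 0.53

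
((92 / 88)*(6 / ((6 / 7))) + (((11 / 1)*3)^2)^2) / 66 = 26090423 / 1452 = 17968.61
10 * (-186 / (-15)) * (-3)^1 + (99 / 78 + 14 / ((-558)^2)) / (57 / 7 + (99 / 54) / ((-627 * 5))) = -4074834125872 / 10958447331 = -371.84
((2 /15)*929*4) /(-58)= -3716 /435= -8.54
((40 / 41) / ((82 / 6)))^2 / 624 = 0.00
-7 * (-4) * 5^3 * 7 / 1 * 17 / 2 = 208250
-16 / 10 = -8 / 5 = -1.60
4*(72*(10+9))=5472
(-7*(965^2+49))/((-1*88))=74078.61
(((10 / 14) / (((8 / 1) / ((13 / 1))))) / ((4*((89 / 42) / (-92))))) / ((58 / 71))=-318435 / 20648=-15.42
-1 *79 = -79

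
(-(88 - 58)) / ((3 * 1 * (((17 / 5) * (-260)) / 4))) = 10 / 221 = 0.05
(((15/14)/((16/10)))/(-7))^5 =-0.00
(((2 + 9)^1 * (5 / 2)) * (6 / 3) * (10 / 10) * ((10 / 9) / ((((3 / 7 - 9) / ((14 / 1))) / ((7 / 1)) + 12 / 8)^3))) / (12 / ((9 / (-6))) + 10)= 88777935400 / 8188678881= 10.84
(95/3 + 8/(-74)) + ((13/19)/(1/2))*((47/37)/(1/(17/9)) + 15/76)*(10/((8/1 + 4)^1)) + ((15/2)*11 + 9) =181790597/1442556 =126.02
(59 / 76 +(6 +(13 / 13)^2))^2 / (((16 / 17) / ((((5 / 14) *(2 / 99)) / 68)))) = 194045 / 28464128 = 0.01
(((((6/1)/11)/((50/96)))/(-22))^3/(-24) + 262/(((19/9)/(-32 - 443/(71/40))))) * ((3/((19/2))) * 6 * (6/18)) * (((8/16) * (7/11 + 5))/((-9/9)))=485421626006097567552/7804307498453125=62199.19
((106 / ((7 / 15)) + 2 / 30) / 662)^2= 569156449 / 4831640100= 0.12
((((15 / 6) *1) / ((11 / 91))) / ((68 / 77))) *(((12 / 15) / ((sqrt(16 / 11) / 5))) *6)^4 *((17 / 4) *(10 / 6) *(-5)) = -130067437.50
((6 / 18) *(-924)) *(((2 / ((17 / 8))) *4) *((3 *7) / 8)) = -51744 / 17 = -3043.76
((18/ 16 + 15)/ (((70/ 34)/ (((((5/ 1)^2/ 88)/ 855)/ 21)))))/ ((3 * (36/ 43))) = 31433/ 637072128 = 0.00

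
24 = 24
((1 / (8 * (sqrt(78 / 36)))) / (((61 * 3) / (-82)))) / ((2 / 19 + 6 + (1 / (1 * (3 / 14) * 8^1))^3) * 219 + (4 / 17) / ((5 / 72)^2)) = -15891600 * sqrt(78) / 5271882959837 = -0.00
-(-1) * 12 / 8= 3 / 2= 1.50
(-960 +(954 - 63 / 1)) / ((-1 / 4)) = 276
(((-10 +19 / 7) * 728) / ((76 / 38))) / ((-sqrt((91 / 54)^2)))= 11016 / 7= 1573.71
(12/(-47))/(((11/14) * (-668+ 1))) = 168/344839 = 0.00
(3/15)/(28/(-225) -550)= -45/123778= -0.00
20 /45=4 /9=0.44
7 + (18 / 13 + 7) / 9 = 928 / 117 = 7.93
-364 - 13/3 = -1105/3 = -368.33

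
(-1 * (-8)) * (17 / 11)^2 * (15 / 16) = 4335 / 242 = 17.91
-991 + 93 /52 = -51439 /52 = -989.21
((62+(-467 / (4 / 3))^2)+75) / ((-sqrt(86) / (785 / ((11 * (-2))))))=1542519505 * sqrt(86) / 30272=472540.22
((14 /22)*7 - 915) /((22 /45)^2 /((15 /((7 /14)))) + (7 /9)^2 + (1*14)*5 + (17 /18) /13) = -12.88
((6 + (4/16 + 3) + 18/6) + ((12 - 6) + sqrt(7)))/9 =sqrt(7)/9 + 73/36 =2.32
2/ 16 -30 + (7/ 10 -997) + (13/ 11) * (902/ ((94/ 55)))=-756609/ 1880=-402.45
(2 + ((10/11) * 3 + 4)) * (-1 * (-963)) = 92448/11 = 8404.36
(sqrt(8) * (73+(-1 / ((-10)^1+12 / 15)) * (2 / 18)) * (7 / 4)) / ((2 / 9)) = 211589 * sqrt(2) / 184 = 1626.26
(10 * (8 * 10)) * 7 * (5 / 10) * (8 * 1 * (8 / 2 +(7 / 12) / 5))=276640 / 3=92213.33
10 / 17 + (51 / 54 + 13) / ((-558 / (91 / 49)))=647609 / 1195236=0.54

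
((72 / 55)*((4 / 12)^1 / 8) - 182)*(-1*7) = 70049 / 55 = 1273.62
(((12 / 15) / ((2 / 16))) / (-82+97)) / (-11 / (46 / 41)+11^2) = 1472 / 383625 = 0.00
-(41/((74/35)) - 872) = 63093/74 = 852.61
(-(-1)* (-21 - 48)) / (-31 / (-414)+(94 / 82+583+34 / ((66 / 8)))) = -12883266 / 109851769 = -0.12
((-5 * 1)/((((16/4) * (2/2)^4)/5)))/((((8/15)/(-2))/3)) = 1125/16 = 70.31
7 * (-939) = -6573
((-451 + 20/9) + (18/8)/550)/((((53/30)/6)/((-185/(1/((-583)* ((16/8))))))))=-328771603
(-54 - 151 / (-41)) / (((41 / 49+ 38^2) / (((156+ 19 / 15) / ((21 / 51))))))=-579127423 / 43540155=-13.30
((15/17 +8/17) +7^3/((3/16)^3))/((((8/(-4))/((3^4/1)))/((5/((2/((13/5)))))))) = -13698404.16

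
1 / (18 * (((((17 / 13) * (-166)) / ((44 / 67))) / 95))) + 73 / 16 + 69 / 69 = 75506777 / 13613328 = 5.55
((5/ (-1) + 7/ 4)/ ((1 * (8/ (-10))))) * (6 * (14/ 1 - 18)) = -97.50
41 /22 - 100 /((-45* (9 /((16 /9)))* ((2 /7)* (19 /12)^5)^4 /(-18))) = 1.74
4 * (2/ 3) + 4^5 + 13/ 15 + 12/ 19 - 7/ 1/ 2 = 584059/ 570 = 1024.66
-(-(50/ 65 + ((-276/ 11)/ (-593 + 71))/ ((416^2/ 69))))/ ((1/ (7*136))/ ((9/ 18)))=2526747111/ 6900608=366.16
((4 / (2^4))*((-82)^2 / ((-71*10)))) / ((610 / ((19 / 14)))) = -0.01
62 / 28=31 / 14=2.21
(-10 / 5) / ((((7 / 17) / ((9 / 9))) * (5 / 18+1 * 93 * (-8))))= 612 / 93709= 0.01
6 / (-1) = -6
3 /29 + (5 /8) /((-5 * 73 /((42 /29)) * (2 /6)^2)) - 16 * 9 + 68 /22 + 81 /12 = -6244547 /46574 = -134.08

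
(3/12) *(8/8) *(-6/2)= -0.75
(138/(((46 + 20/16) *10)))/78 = 46/12285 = 0.00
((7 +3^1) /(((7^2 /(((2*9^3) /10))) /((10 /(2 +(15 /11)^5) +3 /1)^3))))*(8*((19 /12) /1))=43129622339076755817972 /1264887389776078333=34097.60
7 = 7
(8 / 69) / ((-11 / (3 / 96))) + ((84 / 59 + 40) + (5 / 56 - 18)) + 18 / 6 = 66486815 / 2507736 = 26.51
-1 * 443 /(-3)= 443 /3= 147.67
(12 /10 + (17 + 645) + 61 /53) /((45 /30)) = 352106 /795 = 442.90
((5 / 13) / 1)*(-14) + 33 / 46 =-4.67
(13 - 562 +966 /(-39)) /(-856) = 7459 /11128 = 0.67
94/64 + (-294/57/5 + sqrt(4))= 2.44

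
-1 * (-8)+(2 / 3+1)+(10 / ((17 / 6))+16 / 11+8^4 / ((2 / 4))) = 4603931 / 561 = 8206.65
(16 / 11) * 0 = 0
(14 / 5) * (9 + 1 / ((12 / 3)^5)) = 64519 / 2560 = 25.20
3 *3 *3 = 27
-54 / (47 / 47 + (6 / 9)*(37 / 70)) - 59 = -7024 / 71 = -98.93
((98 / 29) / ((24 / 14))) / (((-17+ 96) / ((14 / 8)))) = 2401 / 54984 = 0.04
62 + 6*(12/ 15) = 334/ 5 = 66.80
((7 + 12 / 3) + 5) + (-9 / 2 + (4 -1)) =14.50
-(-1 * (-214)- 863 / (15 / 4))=242 / 15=16.13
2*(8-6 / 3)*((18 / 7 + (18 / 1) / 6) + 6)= 972 / 7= 138.86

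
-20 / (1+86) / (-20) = 1 / 87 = 0.01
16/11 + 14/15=394/165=2.39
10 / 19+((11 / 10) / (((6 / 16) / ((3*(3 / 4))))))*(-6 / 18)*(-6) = 1304 / 95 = 13.73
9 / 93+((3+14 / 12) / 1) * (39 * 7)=70531 / 62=1137.60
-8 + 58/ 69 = -494/ 69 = -7.16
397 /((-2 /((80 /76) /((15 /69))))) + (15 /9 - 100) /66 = -3621481 /3762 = -962.65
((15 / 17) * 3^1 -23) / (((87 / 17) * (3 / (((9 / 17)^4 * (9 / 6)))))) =-378351 / 2422109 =-0.16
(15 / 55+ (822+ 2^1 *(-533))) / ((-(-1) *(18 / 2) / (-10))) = 26810 / 99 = 270.81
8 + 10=18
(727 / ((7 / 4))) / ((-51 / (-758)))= 2204264 / 357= 6174.41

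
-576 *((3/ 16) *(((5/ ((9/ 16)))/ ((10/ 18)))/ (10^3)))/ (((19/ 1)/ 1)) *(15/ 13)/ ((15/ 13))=-216/ 2375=-0.09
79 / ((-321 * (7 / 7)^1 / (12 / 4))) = -79 / 107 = -0.74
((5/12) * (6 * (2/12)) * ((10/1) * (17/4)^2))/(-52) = -7225/4992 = -1.45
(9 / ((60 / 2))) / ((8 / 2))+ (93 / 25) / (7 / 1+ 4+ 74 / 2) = 0.15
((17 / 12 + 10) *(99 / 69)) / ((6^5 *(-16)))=-1507 / 11446272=-0.00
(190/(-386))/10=-19/386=-0.05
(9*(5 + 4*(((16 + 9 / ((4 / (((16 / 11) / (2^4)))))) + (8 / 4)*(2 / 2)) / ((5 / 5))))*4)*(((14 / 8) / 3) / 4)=4494 / 11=408.55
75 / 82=0.91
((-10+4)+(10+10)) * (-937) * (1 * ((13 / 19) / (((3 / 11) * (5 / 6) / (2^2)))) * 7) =-105048944 / 95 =-1105778.36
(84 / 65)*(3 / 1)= 252 / 65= 3.88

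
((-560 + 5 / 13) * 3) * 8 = -174600 / 13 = -13430.77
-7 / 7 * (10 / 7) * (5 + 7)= -120 / 7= -17.14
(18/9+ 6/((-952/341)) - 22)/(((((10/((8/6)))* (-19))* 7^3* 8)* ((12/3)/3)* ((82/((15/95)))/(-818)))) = -12936261/193322373440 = -0.00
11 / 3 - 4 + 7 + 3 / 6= 43 / 6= 7.17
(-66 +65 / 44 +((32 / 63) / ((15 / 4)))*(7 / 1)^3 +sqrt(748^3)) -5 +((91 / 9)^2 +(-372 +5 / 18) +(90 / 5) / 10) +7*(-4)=-1136029 / 3564 +1496*sqrt(187)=20138.74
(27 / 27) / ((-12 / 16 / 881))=-3524 / 3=-1174.67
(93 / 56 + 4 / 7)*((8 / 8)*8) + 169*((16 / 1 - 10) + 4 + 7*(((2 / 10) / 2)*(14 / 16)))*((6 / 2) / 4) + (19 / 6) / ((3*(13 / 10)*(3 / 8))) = 1073340851 / 786240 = 1365.16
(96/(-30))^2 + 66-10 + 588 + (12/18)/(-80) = 392539/600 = 654.23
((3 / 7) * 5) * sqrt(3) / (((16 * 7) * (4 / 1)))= 15 * sqrt(3) / 3136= 0.01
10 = 10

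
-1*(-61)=61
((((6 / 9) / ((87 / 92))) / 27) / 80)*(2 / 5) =23 / 176175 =0.00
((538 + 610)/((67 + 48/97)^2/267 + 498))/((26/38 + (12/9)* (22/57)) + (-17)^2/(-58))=-28603601698392/48560285631287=-0.59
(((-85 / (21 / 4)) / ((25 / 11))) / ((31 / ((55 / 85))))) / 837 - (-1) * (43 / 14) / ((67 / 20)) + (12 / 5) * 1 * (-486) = -212744000206 / 182537145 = -1165.48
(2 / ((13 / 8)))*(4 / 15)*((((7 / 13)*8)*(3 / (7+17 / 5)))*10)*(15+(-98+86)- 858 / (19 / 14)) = -107116800 / 41743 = -2566.10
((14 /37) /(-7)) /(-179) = 2 /6623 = 0.00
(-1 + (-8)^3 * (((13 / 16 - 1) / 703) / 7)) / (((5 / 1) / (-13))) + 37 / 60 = 934777 / 295260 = 3.17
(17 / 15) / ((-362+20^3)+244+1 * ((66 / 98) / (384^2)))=13647872 / 94916935735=0.00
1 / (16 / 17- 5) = -17 / 69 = -0.25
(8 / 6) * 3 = 4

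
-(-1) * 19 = 19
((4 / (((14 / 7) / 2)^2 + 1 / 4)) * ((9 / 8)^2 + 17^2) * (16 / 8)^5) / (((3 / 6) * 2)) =148616 / 5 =29723.20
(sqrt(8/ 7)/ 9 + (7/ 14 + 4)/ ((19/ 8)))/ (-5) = -36/ 95 - 2 * sqrt(14)/ 315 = -0.40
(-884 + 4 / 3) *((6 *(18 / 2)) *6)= -285984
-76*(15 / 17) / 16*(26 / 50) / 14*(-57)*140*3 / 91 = 9747 / 238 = 40.95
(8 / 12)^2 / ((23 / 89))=356 / 207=1.72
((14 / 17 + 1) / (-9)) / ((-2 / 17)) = 31 / 18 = 1.72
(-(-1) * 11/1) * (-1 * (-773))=8503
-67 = -67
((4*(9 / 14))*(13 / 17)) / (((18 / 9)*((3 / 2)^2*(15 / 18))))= 312 / 595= 0.52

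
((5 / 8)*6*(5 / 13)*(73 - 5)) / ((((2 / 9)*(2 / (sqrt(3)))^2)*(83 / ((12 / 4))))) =103275 / 8632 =11.96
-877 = -877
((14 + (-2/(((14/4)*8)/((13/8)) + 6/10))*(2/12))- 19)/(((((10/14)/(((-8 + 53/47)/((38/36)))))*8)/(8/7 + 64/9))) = 7712900/163419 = 47.20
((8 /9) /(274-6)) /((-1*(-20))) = 0.00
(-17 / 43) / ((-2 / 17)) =289 / 86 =3.36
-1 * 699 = -699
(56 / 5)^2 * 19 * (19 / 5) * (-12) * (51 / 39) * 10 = -461895168 / 325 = -1421215.90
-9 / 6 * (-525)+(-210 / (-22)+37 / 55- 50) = 747.72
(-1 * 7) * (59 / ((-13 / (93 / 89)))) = 38409 / 1157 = 33.20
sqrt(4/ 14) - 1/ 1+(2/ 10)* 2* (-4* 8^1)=-69/ 5+sqrt(14)/ 7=-13.27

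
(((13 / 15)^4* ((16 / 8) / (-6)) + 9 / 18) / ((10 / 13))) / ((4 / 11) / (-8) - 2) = -13549679 / 68343750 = -0.20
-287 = -287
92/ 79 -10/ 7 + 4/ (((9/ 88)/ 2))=387998/ 4977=77.96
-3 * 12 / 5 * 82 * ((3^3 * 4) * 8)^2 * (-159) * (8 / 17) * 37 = 103712875020288 / 85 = 1220151470826.92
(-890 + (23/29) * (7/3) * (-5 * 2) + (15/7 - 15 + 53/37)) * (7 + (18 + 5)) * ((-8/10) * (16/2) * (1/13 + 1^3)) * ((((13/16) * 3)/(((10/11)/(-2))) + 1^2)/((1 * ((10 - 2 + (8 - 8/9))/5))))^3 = -642359015541539253/1122819063808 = -572094.86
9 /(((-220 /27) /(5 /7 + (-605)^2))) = -31130487 /77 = -404292.04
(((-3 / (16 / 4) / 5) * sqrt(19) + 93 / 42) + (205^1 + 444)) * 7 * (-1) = -9117 / 2 + 21 * sqrt(19) / 20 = -4553.92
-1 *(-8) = 8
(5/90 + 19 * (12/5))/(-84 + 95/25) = -4109/7218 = -0.57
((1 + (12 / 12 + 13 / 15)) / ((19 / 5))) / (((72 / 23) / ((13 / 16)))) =12857 / 65664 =0.20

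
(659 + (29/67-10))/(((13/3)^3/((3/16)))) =440559/294398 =1.50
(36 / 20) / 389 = 9 / 1945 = 0.00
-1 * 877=-877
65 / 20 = 13 / 4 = 3.25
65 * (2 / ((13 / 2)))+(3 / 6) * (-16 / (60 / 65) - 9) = 41 / 6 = 6.83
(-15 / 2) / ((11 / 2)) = -15 / 11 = -1.36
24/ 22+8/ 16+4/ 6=149/ 66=2.26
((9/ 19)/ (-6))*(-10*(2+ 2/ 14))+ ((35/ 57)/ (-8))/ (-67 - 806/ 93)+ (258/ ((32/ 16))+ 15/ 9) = 95905511/ 724584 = 132.36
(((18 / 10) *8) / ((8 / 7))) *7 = 441 / 5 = 88.20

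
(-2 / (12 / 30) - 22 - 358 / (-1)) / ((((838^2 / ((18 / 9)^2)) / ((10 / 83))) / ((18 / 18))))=3310 / 14571563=0.00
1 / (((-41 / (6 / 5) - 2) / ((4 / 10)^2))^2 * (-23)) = -576 / 676904375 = -0.00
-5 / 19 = -0.26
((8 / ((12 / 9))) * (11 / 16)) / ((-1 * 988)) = -33 / 7904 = -0.00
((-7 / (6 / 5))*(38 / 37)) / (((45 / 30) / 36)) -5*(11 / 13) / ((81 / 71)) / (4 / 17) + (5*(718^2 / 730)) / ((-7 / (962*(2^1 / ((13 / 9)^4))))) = -3002673140116483 / 13458531996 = -223105.55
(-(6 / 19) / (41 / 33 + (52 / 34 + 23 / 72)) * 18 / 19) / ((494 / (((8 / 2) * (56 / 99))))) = -1645056 / 3711219707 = -0.00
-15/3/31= -5/31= -0.16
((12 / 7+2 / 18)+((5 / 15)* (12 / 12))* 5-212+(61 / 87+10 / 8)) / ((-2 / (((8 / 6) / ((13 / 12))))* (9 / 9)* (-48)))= -1509517 / 570024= -2.65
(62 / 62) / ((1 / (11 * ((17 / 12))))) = 187 / 12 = 15.58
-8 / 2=-4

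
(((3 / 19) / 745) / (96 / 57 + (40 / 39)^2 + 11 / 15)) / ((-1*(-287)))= 4563 / 21438075449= 0.00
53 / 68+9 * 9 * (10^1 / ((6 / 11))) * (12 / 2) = 605933 / 68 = 8910.78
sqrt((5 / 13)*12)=2*sqrt(195) / 13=2.15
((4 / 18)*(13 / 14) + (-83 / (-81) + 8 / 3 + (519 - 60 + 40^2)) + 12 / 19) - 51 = 21680978 / 10773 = 2012.53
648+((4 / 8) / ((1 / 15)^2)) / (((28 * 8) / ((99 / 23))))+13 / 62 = 207744253 / 319424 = 650.37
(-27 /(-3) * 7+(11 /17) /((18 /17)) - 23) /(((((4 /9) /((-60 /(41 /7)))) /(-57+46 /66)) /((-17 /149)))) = -404063905 /67199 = -6012.95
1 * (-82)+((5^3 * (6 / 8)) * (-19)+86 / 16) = -14863 / 8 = -1857.88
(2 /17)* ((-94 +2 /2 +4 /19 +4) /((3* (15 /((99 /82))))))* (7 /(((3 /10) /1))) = -259798 /39729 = -6.54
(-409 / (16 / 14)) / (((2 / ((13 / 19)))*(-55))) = 37219 / 16720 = 2.23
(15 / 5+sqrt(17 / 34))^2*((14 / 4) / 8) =21*sqrt(2) / 16+133 / 32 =6.01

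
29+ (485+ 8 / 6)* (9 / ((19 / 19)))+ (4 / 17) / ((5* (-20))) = 1872549 / 425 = 4406.00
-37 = -37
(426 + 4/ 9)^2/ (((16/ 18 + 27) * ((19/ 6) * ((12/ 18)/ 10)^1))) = 7752760/ 251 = 30887.49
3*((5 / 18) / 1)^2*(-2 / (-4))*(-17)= -425 / 216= -1.97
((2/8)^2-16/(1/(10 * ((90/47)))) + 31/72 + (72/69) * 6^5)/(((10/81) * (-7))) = -10939096647/1210720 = -9035.20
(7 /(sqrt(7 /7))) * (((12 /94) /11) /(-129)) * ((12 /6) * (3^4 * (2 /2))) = -2268 /22231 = -0.10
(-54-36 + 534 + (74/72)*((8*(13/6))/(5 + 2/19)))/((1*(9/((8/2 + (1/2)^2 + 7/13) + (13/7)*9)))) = 1069.14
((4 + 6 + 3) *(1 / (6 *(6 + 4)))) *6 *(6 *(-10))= -78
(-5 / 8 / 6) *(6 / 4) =-5 / 32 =-0.16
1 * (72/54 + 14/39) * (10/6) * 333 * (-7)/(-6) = 14245/13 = 1095.77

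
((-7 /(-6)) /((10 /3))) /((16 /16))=7 /20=0.35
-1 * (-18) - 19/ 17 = 287/ 17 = 16.88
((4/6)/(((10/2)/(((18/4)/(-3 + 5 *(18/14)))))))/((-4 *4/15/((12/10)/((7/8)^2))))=-9/35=-0.26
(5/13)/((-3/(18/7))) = -30/91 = -0.33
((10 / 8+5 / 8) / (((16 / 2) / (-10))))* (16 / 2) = -75 / 4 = -18.75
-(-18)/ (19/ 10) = 180/ 19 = 9.47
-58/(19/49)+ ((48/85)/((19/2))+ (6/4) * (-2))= -246319/1615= -152.52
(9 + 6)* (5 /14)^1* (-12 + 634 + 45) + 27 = 50403 /14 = 3600.21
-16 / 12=-4 / 3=-1.33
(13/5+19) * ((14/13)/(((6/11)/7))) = 298.52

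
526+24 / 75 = 13158 / 25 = 526.32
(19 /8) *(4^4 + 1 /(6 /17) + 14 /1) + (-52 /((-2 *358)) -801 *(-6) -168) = 45417757 /8592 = 5286.05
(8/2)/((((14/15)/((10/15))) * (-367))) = -20/2569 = -0.01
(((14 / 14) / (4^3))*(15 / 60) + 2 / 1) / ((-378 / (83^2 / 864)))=-130891 / 3096576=-0.04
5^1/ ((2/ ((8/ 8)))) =5/ 2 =2.50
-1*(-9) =9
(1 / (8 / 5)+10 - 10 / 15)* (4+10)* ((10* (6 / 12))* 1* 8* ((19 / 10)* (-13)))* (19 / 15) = -7851389 / 45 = -174475.31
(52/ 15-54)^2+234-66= 612364/ 225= 2721.62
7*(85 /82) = 595 /82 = 7.26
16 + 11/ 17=283/ 17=16.65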